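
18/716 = 9/358 = 0.03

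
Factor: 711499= 711499^1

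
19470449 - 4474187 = 14996262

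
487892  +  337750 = 825642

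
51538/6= 25769/3 = 8589.67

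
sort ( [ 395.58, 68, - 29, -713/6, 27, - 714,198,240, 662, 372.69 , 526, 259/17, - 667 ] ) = [-714,-667  ,- 713/6,-29, 259/17, 27,68, 198, 240,372.69, 395.58, 526,662]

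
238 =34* 7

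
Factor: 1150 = 2^1*5^2*23^1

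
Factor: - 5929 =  - 7^2*11^2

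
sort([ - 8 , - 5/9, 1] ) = [ - 8,- 5/9, 1]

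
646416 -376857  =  269559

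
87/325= 87/325 = 0.27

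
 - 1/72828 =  - 1/72828 = - 0.00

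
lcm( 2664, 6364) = 114552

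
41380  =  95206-53826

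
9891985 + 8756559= 18648544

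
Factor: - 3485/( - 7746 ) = 2^ ( - 1) * 3^(  -  1) * 5^1*17^1*41^1*1291^(-1)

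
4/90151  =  4/90151 = 0.00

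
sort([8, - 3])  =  [ - 3, 8]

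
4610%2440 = 2170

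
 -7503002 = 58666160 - 66169162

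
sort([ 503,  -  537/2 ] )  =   [-537/2,503] 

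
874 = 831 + 43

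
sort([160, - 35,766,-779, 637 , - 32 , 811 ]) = [  -  779, - 35, - 32, 160,637,766,811 ] 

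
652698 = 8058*81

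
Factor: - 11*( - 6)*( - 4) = - 2^3*3^1 *11^1 = - 264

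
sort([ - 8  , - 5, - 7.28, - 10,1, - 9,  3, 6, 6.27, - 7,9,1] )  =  [ - 10 , - 9, - 8, - 7.28, - 7 , - 5 , 1,1,3, 6, 6.27, 9 ]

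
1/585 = 1/585 = 0.00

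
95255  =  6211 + 89044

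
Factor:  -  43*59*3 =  - 3^1*43^1* 59^1 =-7611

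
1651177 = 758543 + 892634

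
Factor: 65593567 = 13^1*19^1* 265561^1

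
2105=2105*1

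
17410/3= 5803 +1/3=5803.33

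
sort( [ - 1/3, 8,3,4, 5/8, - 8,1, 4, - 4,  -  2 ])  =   [- 8, - 4, - 2,- 1/3 , 5/8, 1,3 , 4 , 4, 8 ]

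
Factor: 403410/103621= 510/131 = 2^1*3^1*5^1*17^1*131^(- 1)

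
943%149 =49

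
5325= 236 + 5089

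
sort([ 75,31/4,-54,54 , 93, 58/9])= [ - 54,58/9,31/4,54, 75,93]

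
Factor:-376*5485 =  - 2062360 = - 2^3*5^1*47^1*1097^1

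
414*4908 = 2031912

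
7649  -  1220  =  6429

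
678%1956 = 678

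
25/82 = 25/82 = 0.30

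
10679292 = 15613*684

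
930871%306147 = 12430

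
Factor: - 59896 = -2^3 * 7487^1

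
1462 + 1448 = 2910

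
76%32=12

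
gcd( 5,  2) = 1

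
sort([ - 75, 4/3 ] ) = [ - 75, 4/3 ] 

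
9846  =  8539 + 1307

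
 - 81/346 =-81/346= -  0.23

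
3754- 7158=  - 3404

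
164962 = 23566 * 7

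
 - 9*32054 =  - 288486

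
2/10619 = 2/10619 = 0.00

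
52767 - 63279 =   -  10512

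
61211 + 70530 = 131741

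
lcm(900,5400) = 5400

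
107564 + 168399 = 275963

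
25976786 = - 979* ( - 26534)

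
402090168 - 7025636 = 395064532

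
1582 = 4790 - 3208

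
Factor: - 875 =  - 5^3 * 7^1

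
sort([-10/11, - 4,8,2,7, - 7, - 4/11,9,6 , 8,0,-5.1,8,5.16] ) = [  -  7, - 5.1,-4, - 10/11,  -  4/11,0, 2, 5.16, 6 , 7,8, 8,8,9]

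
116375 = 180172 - 63797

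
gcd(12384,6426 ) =18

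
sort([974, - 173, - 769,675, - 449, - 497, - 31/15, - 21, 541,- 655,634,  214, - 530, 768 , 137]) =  [ - 769, - 655, - 530, - 497, - 449, - 173,-21,-31/15,137,214, 541, 634,675,768, 974 ] 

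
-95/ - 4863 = 95/4863 = 0.02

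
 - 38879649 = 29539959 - 68419608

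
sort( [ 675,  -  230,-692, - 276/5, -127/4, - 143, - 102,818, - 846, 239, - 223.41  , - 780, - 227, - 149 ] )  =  [ - 846,-780,-692, - 230, - 227, -223.41, - 149,-143, - 102,-276/5, - 127/4 , 239,  675, 818 ] 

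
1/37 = 1/37 =0.03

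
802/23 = 802/23  =  34.87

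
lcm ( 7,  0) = 0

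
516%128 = 4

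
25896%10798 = 4300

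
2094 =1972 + 122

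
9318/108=1553/18 = 86.28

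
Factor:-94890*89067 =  - 2^1*3^2*5^1*11^1* 2699^1*3163^1 = -8451567630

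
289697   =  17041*17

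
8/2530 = 4/1265 = 0.00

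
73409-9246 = 64163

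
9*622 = 5598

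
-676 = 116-792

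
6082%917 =580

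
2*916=1832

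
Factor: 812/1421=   4/7 = 2^2*7^ ( - 1 )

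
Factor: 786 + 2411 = 23^1*139^1= 3197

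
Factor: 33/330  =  2^(-1 )*5^( - 1) = 1/10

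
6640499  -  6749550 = -109051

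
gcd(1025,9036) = 1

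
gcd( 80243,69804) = 1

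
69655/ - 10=-6966 + 1/2 =- 6965.50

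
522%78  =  54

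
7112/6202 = 508/443 = 1.15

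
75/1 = 75 = 75.00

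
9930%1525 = 780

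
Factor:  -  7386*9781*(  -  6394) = 2^2 * 3^1*23^1*139^1*1231^1 * 9781^1 = 461918327604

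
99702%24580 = 1382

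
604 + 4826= 5430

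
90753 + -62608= 28145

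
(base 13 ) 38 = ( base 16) 2f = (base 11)43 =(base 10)47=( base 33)1e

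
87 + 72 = 159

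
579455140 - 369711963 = 209743177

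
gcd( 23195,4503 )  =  1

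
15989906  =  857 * 18658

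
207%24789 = 207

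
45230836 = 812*55703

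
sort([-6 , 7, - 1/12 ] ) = [  -  6, - 1/12, 7 ]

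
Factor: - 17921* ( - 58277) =1044382117 = 101^1 * 577^1*17921^1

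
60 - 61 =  - 1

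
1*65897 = 65897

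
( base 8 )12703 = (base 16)15C3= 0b1010111000011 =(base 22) bb5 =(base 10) 5571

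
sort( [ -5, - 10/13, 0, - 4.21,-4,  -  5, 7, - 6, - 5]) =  [ - 6, -5,-5, - 5, - 4.21, - 4 , - 10/13,0, 7]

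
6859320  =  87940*78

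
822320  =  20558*40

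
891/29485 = 891/29485 = 0.03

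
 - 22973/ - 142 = 161+111/142 = 161.78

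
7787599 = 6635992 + 1151607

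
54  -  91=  - 37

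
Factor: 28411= 28411^1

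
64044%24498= 15048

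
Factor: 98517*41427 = 4081263759 = 3^3  *4603^1*32839^1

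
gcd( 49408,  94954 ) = 2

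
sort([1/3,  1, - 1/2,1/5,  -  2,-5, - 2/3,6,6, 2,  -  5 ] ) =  [-5, - 5,-2, - 2/3,- 1/2,1/5, 1/3  ,  1,2, 6,6 ]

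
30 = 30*1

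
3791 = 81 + 3710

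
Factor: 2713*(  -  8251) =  - 22384963 = -  37^1*223^1*2713^1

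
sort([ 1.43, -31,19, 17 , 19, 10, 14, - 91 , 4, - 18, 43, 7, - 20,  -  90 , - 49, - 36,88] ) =[ - 91, - 90, - 49 , - 36,- 31, - 20, -18,  1.43, 4,7,10, 14, 17, 19,  19, 43,88] 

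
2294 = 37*62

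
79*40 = 3160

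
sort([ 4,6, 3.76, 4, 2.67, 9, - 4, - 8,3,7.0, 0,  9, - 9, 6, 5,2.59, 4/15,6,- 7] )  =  [ - 9,  -  8, - 7 , - 4,0, 4/15, 2.59,2.67, 3  ,  3.76 , 4,  4,  5, 6,6 , 6, 7.0, 9,9]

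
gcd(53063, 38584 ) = 1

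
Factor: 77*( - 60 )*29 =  - 133980 = -2^2*3^1*5^1*7^1*11^1*29^1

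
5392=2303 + 3089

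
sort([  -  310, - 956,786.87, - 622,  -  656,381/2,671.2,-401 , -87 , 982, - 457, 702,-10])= [ - 956, - 656, - 622, - 457, - 401, - 310, - 87, - 10,381/2,671.2,702, 786.87,982]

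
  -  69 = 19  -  88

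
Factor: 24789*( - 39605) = -981768345 = - 3^1*5^1*89^2*8263^1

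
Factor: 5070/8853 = 130/227 = 2^1 * 5^1*13^1*227^( - 1 )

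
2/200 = 1/100 = 0.01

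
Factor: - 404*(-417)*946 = 159370728=2^3 * 3^1*11^1*43^1*101^1 *139^1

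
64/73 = 64/73 = 0.88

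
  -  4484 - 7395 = - 11879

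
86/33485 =86/33485= 0.00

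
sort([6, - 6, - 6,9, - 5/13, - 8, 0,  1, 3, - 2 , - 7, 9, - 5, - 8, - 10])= [ - 10 , - 8, - 8,  -  7, - 6, - 6, - 5, - 2, - 5/13,0,1,3, 6,9,9 ] 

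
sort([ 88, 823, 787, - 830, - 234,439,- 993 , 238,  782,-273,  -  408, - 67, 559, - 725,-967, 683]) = [ - 993, - 967, - 830, - 725, - 408, - 273, - 234, - 67, 88 , 238,439, 559, 683,782,787, 823]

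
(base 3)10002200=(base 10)2259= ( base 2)100011010011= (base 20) 5CJ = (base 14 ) B75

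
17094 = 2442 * 7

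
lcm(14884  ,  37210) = 74420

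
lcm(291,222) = 21534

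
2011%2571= 2011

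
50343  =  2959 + 47384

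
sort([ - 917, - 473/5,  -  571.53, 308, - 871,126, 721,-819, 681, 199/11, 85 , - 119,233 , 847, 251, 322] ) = [  -  917, - 871,-819,- 571.53, - 119, -473/5,199/11,85,  126 , 233 , 251, 308,322, 681, 721,847 ]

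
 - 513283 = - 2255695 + 1742412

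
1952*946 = 1846592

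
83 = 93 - 10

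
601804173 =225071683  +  376732490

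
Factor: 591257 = 313^1*1889^1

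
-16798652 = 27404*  ( - 613)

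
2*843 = 1686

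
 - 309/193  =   - 2 + 77/193 = - 1.60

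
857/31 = 857/31= 27.65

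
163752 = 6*27292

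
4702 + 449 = 5151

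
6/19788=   1/3298  =  0.00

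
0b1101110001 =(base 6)4025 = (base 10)881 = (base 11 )731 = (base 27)15h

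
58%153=58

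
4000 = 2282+1718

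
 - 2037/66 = - 31+3/22 = - 30.86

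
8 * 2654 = 21232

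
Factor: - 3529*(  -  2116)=7467364=2^2 *23^2 * 3529^1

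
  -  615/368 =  - 615/368 = -1.67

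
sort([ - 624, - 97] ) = [- 624,  -  97 ] 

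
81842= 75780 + 6062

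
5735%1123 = 120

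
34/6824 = 17/3412= 0.00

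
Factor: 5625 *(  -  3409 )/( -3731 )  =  2739375/533  =  3^2*5^4*13^( - 1 )  *  41^(-1) * 487^1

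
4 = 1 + 3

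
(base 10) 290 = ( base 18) g2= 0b100100010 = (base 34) 8I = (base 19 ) f5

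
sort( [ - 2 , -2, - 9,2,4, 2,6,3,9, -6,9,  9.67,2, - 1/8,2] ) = [ - 9, - 6, - 2, - 2,-1/8, 2,2, 2,2, 3,  4,6,9,9,9.67] 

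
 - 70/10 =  - 7 = - 7.00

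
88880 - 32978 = 55902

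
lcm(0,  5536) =0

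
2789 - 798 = 1991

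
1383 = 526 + 857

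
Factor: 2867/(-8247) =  - 3^( - 1 )*47^1* 61^1 * 2749^( - 1) 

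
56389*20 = 1127780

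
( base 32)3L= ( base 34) 3F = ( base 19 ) 63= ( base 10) 117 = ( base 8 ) 165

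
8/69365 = 8/69365 = 0.00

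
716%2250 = 716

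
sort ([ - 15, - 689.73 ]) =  [-689.73, - 15 ]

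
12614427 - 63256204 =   -  50641777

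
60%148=60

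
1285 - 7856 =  - 6571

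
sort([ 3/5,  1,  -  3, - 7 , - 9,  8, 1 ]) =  [  -  9, - 7, -3, 3/5,1, 1, 8 ]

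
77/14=11/2=5.50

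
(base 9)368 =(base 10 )305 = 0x131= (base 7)614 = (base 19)G1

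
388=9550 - 9162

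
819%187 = 71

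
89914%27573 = 7195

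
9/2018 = 9/2018 = 0.00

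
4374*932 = 4076568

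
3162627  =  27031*117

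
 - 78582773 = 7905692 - 86488465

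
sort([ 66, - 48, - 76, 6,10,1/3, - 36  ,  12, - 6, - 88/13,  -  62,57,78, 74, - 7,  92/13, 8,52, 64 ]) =[ - 76, - 62,-48, - 36 ,-7,  -  88/13, - 6,1/3,6,92/13, 8 , 10,12,52,57 , 64,66,74 , 78 ]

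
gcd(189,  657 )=9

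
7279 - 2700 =4579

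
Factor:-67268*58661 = -2^2*67^1*251^1*58661^1 = - 3946008148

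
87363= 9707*9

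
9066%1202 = 652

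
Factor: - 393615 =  -3^2*5^1*8747^1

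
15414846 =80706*191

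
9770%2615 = 1925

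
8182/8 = 1022 + 3/4 = 1022.75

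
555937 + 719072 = 1275009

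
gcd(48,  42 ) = 6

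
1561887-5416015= - 3854128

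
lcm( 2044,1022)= 2044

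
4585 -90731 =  - 86146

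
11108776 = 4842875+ 6265901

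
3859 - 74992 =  - 71133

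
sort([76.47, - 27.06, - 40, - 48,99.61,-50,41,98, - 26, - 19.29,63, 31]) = [ - 50, - 48 , - 40, - 27.06, - 26, - 19.29, 31, 41  ,  63, 76.47, 98, 99.61]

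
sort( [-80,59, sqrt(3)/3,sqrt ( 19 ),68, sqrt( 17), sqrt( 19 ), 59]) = [ - 80,  sqrt( 3)/3,  sqrt( 17), sqrt( 19 ), sqrt(19 ),59,59, 68]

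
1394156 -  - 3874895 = 5269051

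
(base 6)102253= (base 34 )76H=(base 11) 6278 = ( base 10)8313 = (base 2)10000001111001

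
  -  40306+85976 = 45670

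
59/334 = 59/334 = 0.18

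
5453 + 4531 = 9984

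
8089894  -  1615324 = 6474570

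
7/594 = 7/594  =  0.01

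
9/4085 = 9/4085 =0.00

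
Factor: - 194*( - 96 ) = 18624  =  2^6*3^1*97^1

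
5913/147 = 1971/49 = 40.22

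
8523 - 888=7635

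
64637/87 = 64637/87= 742.95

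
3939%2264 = 1675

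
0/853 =0 = 0.00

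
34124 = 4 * 8531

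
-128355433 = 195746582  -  324102015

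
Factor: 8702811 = 3^2*13^1*74383^1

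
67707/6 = 11284  +  1/2 = 11284.50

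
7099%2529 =2041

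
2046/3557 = 2046/3557 = 0.58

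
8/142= 4/71 = 0.06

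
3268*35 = 114380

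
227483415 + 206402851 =433886266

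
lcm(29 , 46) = 1334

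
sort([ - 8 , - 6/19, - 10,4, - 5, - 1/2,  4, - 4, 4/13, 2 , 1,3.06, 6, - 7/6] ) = [ - 10, - 8, - 5, - 4  , - 7/6, - 1/2, - 6/19, 4/13 , 1 , 2,3.06, 4, 4, 6 ] 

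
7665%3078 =1509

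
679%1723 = 679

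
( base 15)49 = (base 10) 69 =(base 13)54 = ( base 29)2b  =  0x45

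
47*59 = 2773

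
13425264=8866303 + 4558961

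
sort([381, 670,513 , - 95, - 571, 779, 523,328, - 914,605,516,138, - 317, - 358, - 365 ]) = [ - 914, -571, - 365 , - 358, - 317, - 95, 138,  328,381, 513, 516,523, 605,670,779]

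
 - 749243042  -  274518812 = - 1023761854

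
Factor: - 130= -2^1 * 5^1 * 13^1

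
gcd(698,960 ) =2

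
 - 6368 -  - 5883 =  - 485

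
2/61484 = 1/30742 =0.00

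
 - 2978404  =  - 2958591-19813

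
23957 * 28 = 670796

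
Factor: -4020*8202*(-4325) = 142604073000 = 2^3*3^2* 5^3*67^1 * 173^1*1367^1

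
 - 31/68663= -1 + 68632/68663 = - 0.00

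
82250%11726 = 168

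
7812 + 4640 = 12452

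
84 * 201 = 16884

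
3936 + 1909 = 5845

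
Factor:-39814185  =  -3^1*5^1*1129^1*2351^1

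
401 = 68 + 333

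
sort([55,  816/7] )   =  [ 55 , 816/7 ] 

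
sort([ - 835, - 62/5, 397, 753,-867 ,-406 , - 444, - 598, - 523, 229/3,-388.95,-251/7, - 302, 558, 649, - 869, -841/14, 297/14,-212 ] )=[ - 869 , -867,- 835, - 598,  -  523, - 444, - 406,- 388.95,-302, - 212, - 841/14,  -  251/7,  -  62/5,297/14, 229/3,397, 558,649, 753 ]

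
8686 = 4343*2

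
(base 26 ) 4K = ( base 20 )64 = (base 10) 124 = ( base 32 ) 3S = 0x7C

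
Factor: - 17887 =-31^1*577^1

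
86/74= 1+ 6/37=1.16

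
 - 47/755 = -47/755  =  - 0.06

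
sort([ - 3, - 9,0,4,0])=[ - 9 , - 3,0, 0, 4]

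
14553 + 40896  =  55449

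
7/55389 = 7/55389 = 0.00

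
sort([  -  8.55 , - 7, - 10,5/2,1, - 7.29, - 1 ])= [ - 10, - 8.55, - 7.29,- 7, - 1,  1 , 5/2]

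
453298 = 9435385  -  8982087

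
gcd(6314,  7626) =82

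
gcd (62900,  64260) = 340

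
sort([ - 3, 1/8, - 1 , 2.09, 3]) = [ - 3, - 1, 1/8, 2.09,3 ] 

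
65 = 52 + 13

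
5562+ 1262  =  6824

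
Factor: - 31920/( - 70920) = 266/591 = 2^1 * 3^( - 1 )*7^1*19^1*197^(  -  1 )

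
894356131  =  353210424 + 541145707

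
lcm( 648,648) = 648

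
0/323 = 0 =0.00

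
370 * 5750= 2127500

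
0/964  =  0 = 0.00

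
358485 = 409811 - 51326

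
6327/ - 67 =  - 6327/67 = - 94.43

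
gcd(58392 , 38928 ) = 19464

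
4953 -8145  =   - 3192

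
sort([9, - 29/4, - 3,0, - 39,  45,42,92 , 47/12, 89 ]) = [ - 39 , - 29/4 , - 3,0, 47/12, 9, 42,  45, 89,  92] 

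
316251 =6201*51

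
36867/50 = 36867/50 = 737.34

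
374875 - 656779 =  - 281904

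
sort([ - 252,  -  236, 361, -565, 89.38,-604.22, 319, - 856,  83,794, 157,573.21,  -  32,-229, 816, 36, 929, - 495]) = [ - 856 , - 604.22,  -  565,-495 , - 252, - 236, - 229, - 32, 36, 83, 89.38, 157, 319, 361,  573.21, 794, 816, 929]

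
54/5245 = 54/5245 = 0.01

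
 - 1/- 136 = 1/136 = 0.01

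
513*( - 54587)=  - 28003131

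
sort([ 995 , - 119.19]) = [ - 119.19, 995]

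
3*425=1275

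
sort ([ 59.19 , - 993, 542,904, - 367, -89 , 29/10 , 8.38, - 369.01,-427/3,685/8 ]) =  [ - 993 ,-369.01, - 367,-427/3,-89,29/10 , 8.38, 59.19, 685/8, 542,904 ]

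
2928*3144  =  9205632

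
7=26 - 19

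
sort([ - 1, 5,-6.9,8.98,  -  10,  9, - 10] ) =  [-10,-10, - 6.9,  -  1, 5, 8.98,9]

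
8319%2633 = 420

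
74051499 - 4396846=69654653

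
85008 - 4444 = 80564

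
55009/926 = 55009/926 = 59.40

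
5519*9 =49671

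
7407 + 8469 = 15876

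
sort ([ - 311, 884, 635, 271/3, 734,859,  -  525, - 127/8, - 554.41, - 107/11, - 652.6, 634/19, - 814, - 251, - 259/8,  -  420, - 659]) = [- 814 ,  -  659, - 652.6,-554.41, - 525, - 420, - 311, - 251, - 259/8, - 127/8,-107/11, 634/19, 271/3, 635, 734,859, 884 ] 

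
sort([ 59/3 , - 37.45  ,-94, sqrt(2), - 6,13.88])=[ - 94,-37.45, - 6,sqrt( 2),13.88,59/3] 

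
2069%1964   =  105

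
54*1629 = 87966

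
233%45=8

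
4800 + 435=5235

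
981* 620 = 608220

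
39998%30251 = 9747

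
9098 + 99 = 9197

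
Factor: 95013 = 3^5*17^1*23^1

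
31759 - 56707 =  - 24948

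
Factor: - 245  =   - 5^1*7^2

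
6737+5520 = 12257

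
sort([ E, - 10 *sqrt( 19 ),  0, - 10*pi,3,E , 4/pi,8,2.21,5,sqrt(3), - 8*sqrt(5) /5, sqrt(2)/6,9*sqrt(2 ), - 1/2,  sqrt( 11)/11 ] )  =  [ - 10*sqrt( 19 ), - 10*pi,- 8*sqrt( 5)/5, - 1/2, 0  ,  sqrt( 2)/6, sqrt ( 11 )/11 , 4/pi,  sqrt(3),2.21, E,E, 3,5,8,9*sqrt(2 )]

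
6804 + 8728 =15532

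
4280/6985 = 856/1397  =  0.61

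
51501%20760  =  9981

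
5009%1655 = 44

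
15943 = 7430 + 8513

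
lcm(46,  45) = 2070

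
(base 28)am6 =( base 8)20416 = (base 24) ege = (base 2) 10000100001110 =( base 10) 8462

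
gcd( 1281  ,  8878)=1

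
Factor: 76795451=29^1*101^1*157^1*167^1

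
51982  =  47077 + 4905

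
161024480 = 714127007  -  553102527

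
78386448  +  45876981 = 124263429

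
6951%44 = 43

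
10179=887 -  - 9292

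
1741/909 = 1741/909 =1.92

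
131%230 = 131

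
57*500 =28500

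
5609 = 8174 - 2565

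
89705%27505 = 7190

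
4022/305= 4022/305 = 13.19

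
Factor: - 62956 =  -2^2*15739^1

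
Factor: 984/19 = 2^3*3^1*19^( - 1)*41^1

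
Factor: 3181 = 3181^1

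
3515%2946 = 569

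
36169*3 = 108507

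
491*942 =462522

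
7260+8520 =15780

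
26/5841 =26/5841 = 0.00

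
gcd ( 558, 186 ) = 186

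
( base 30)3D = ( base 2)1100111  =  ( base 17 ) 61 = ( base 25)43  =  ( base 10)103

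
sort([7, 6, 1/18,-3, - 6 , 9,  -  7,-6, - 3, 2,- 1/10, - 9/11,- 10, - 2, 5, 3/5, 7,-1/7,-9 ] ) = [ - 10,- 9, - 7, - 6,-6,-3, -3,  -  2, - 9/11, - 1/7,  -  1/10 , 1/18, 3/5 , 2,5,  6,7, 7, 9 ]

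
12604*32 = 403328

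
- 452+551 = 99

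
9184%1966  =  1320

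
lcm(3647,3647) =3647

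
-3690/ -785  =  4+110/157= 4.70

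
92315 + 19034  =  111349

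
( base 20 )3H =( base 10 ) 77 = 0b1001101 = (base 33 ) 2B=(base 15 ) 52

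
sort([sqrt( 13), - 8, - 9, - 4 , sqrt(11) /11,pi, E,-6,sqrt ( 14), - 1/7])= [ - 9, - 8, - 6,-4, - 1/7,  sqrt ( 11 )/11, E, pi,  sqrt( 13 ),sqrt(14)] 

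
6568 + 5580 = 12148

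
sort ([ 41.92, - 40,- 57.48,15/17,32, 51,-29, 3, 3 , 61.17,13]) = [ - 57.48, - 40,  -  29, 15/17 , 3 , 3, 13,32,41.92,51, 61.17]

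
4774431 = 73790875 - 69016444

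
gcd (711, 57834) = 9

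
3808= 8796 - 4988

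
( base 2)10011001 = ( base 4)2121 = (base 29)58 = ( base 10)153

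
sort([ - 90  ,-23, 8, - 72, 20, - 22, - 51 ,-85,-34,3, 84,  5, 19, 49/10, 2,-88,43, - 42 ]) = [ - 90,-88 , - 85, - 72, - 51,-42,-34, - 23,-22, 2, 3,49/10, 5, 8, 19,20, 43,84]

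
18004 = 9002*2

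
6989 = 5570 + 1419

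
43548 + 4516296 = 4559844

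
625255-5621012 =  - 4995757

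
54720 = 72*760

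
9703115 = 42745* 227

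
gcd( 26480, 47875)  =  5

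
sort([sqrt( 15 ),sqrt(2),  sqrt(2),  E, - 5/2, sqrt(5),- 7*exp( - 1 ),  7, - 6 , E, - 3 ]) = [ - 6 , - 3, - 7*exp( - 1 ), - 5/2,sqrt(2), sqrt( 2 ), sqrt( 5 ), E , E,sqrt( 15 ) , 7]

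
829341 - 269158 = 560183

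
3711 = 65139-61428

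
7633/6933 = 7633/6933= 1.10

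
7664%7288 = 376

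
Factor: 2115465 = 3^1*5^1*11^1*12821^1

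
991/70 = 14 + 11/70 = 14.16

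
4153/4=1038 + 1/4=1038.25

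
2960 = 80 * 37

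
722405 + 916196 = 1638601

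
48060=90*534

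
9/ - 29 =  - 1+20/29=-  0.31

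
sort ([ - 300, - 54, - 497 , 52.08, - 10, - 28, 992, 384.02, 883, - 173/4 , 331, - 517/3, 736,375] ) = [ - 497,-300,-517/3, - 54, - 173/4, -28, - 10,52.08, 331, 375, 384.02,736,883,992 ]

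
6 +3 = 9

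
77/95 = 77/95 = 0.81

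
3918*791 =3099138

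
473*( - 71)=-33583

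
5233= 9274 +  - 4041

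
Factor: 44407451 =11^1*17^2 * 61^1*  229^1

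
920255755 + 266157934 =1186413689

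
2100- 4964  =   - 2864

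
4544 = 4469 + 75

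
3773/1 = 3773 = 3773.00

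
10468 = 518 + 9950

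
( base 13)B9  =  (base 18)88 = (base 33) 4k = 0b10011000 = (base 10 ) 152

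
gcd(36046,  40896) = 2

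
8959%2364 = 1867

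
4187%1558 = 1071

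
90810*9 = 817290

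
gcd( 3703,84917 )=7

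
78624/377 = 6048/29 =208.55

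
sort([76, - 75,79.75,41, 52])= [ - 75,41, 52,76, 79.75]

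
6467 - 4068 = 2399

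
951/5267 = 951/5267 = 0.18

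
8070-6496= 1574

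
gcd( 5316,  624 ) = 12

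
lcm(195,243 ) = 15795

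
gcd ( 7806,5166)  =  6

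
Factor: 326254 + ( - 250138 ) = 2^2 * 3^1*6343^1 = 76116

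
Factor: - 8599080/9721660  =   - 2^1 *3^1 * 7^1* 13^ ( -1) *29^1*139^( - 1)*269^( - 1)*353^1 = - 429954/486083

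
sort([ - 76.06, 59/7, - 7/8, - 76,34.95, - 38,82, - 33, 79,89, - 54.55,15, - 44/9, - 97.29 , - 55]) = [  -  97.29,-76.06, - 76,  -  55, - 54.55 , - 38, - 33, - 44/9, - 7/8,59/7,15,34.95  ,  79, 82, 89]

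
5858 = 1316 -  - 4542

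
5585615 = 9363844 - 3778229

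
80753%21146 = 17315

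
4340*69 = 299460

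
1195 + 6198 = 7393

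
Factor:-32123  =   - 7^1*13^1*  353^1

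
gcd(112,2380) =28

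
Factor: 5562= 2^1*3^3*103^1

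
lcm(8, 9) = 72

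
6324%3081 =162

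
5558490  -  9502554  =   - 3944064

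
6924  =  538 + 6386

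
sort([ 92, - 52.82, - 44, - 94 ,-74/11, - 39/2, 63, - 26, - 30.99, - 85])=[ - 94, - 85, - 52.82, - 44, - 30.99, - 26, - 39/2, - 74/11,63,92 ]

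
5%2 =1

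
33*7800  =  257400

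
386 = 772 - 386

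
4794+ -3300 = 1494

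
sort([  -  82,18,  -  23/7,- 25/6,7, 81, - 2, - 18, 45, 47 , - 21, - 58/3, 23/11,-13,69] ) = [ - 82, - 21,-58/3, - 18, - 13 , - 25/6 ,  -  23/7, - 2,23/11 , 7,18,45,47,  69,81]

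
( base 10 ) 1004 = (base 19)2eg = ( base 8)1754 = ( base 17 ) 381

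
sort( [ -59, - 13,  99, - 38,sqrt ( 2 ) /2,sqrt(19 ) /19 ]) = [ - 59, - 38, - 13,sqrt( 19 ) /19,sqrt(2) /2, 99 ]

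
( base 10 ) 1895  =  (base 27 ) 2g5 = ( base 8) 3547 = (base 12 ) 111B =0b11101100111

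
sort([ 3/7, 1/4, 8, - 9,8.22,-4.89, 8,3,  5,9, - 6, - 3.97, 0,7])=[ - 9, - 6, - 4.89, - 3.97,0, 1/4,3/7, 3, 5 , 7, 8,8, 8.22, 9 ]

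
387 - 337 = 50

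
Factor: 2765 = 5^1*7^1* 79^1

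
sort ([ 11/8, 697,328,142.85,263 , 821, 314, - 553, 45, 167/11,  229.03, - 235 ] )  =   [ - 553, - 235, 11/8,167/11, 45, 142.85, 229.03,263, 314, 328, 697, 821 ] 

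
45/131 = 45/131=   0.34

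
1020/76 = 13 + 8/19 = 13.42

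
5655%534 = 315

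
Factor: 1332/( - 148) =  - 9  =  - 3^2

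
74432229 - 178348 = 74253881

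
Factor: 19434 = 2^1*3^1*41^1*79^1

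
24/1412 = 6/353 =0.02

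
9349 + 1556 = 10905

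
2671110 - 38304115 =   -  35633005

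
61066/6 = 10177 + 2/3 = 10177.67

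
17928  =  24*747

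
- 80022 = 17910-97932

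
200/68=2+16/17 = 2.94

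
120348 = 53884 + 66464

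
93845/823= 93845/823 =114.03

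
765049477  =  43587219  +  721462258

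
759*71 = 53889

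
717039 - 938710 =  - 221671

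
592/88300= 148/22075=0.01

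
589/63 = 9 + 22/63   =  9.35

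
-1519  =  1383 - 2902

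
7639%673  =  236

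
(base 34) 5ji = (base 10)6444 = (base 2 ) 1100100101100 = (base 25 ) A7J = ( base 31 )6lr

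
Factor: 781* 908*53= 2^2*11^1*53^1*71^1*227^1= 37584844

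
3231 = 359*9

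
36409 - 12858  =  23551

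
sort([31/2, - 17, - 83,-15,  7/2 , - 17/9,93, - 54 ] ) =[ - 83, - 54, - 17, - 15, - 17/9,7/2,  31/2, 93 ]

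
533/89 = 533/89 = 5.99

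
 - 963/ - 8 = 120 +3/8 = 120.38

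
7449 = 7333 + 116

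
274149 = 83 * 3303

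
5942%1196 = 1158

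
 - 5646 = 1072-6718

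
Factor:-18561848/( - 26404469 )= 2^3*7^(  -  1 ) * 13^(-1 ) * 41^1*179^(-1)*1621^( - 1 )*56591^1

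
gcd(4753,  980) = 49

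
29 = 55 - 26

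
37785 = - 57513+95298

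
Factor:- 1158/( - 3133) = 2^1*3^1*13^( - 1) * 193^1*241^( - 1 ) 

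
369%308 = 61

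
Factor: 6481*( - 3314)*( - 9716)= 208680578344 = 2^3 *7^1* 347^1 *1657^1*6481^1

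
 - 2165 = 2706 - 4871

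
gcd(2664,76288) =8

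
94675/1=94675= 94675.00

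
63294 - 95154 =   -  31860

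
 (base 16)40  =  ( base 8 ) 100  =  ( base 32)20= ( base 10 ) 64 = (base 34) 1U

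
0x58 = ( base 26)3A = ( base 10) 88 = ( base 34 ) 2K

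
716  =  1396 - 680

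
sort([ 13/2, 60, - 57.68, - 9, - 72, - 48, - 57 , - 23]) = [-72,  -  57.68,-57, - 48,-23,  -  9, 13/2, 60 ]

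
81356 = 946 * 86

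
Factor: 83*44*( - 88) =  - 2^5*11^2 * 83^1 = - 321376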